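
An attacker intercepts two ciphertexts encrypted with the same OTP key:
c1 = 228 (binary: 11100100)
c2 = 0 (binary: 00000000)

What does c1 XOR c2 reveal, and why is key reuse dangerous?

Step 1: c1 XOR c2 = (m1 XOR k) XOR (m2 XOR k).
Step 2: By XOR associativity/commutativity: = m1 XOR m2 XOR k XOR k = m1 XOR m2.
Step 3: 11100100 XOR 00000000 = 11100100 = 228.
Step 4: The key cancels out! An attacker learns m1 XOR m2 = 228, revealing the relationship between plaintexts.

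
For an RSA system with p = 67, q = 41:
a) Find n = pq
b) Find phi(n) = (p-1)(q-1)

Step 1: n = p * q = 67 * 41 = 2747.
Step 2: phi(n) = (p-1)(q-1) = 66 * 40 = 2640.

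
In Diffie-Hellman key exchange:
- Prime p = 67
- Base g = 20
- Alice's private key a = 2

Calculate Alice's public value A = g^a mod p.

Step 1: A = g^a mod p = 20^2 mod 67.
  20^1 mod 67 = 20
  20^2 mod 67 = (20 * 20) mod 67 = 65
Result: A = 65.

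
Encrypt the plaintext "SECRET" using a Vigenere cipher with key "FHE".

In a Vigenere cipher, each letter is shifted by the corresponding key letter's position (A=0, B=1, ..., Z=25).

Step 1: Repeat key to match plaintext length:
  Plaintext: SECRET
  Key:       FHEFHE
Step 2: Encrypt each letter:
  S(18) + F(5) = (18+5) mod 26 = 23 = X
  E(4) + H(7) = (4+7) mod 26 = 11 = L
  C(2) + E(4) = (2+4) mod 26 = 6 = G
  R(17) + F(5) = (17+5) mod 26 = 22 = W
  E(4) + H(7) = (4+7) mod 26 = 11 = L
  T(19) + E(4) = (19+4) mod 26 = 23 = X
Ciphertext: XLGWLX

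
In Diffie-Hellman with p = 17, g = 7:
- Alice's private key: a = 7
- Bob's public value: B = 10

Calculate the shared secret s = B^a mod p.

Step 1: s = B^a mod p = 10^7 mod 17.
  10^1 mod 17 = 10
  10^2 mod 17 = (10 * 10) mod 17 = 15
  10^3 mod 17 = (15 * 10) mod 17 = 14
  10^4 mod 17 = (14 * 10) mod 17 = 4
  10^5 mod 17 = (4 * 10) mod 17 = 6
  10^6 mod 17 = (6 * 10) mod 17 = 9
  10^7 mod 17 = (9 * 10) mod 17 = 5
Result: shared secret = 5.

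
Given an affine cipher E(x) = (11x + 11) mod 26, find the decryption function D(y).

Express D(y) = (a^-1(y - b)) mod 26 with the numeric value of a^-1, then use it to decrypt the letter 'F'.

Step 1: Find a^-1, the modular inverse of 11 mod 26.
Step 2: We need 11 * a^-1 = 1 (mod 26).
Step 3: 11 * 19 = 209 = 8 * 26 + 1, so a^-1 = 19.
Step 4: D(y) = 19(y - 11) mod 26.
Step 5: Apply to 'F' (y = 5): D(5) = 19 * (5 - 11) mod 26 = 19 * -6 mod 26 = 16 -> 'Q'.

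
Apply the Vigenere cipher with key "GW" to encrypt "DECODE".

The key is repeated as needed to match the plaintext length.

Step 1: Repeat key to match plaintext length:
  Plaintext: DECODE
  Key:       GWGWGW
Step 2: Encrypt each letter:
  D(3) + G(6) = (3+6) mod 26 = 9 = J
  E(4) + W(22) = (4+22) mod 26 = 0 = A
  C(2) + G(6) = (2+6) mod 26 = 8 = I
  O(14) + W(22) = (14+22) mod 26 = 10 = K
  D(3) + G(6) = (3+6) mod 26 = 9 = J
  E(4) + W(22) = (4+22) mod 26 = 0 = A
Ciphertext: JAIKJA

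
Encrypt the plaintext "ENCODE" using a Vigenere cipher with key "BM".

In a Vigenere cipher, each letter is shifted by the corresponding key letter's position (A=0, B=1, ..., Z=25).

Step 1: Repeat key to match plaintext length:
  Plaintext: ENCODE
  Key:       BMBMBM
Step 2: Encrypt each letter:
  E(4) + B(1) = (4+1) mod 26 = 5 = F
  N(13) + M(12) = (13+12) mod 26 = 25 = Z
  C(2) + B(1) = (2+1) mod 26 = 3 = D
  O(14) + M(12) = (14+12) mod 26 = 0 = A
  D(3) + B(1) = (3+1) mod 26 = 4 = E
  E(4) + M(12) = (4+12) mod 26 = 16 = Q
Ciphertext: FZDAEQ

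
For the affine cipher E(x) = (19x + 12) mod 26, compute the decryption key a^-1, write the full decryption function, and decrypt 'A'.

Step 1: Find a^-1, the modular inverse of 19 mod 26.
Step 2: We need 19 * a^-1 = 1 (mod 26).
Step 3: 19 * 11 = 209 = 8 * 26 + 1, so a^-1 = 11.
Step 4: D(y) = 11(y - 12) mod 26.
Step 5: Apply to 'A' (y = 0): D(0) = 11 * (0 - 12) mod 26 = 11 * -12 mod 26 = 24 -> 'Y'.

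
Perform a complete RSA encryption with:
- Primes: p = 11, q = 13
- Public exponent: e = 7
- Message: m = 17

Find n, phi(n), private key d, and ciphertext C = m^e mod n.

Step 1: n = 11 * 13 = 143.
Step 2: phi(n) = (11-1)(13-1) = 10 * 12 = 120.
Step 3: Find d = 7^(-1) mod 120 = 103.
  Verify: 7 * 103 = 721 = 1 (mod 120).
Step 4: C = 17^7 mod 143 = 30.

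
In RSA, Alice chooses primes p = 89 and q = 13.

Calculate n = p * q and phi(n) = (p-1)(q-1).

Step 1: n = p * q = 89 * 13 = 1157.
Step 2: phi(n) = (p-1)(q-1) = 88 * 12 = 1056.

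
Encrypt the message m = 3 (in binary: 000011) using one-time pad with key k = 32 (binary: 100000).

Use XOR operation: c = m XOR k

Step 1: Write out the XOR operation bit by bit:
  Message: 000011
  Key:     100000
  XOR:     100011
Step 2: Convert to decimal: 100011 = 35.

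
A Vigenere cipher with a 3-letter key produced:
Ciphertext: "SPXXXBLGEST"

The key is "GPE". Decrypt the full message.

Step 1: Key 'GPE' has length 3. Extended key: GPEGPEGPEGP
Step 2: Decrypt each position:
  S(18) - G(6) = 12 = M
  P(15) - P(15) = 0 = A
  X(23) - E(4) = 19 = T
  X(23) - G(6) = 17 = R
  X(23) - P(15) = 8 = I
  B(1) - E(4) = 23 = X
  L(11) - G(6) = 5 = F
  G(6) - P(15) = 17 = R
  E(4) - E(4) = 0 = A
  S(18) - G(6) = 12 = M
  T(19) - P(15) = 4 = E
Plaintext: MATRIXFRAME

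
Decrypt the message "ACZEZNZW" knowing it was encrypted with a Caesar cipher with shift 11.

Step 1: Reverse the shift by subtracting 11 from each letter position.
  A (position 0) -> position (0-11) mod 26 = 15 -> P
  C (position 2) -> position (2-11) mod 26 = 17 -> R
  Z (position 25) -> position (25-11) mod 26 = 14 -> O
  E (position 4) -> position (4-11) mod 26 = 19 -> T
  Z (position 25) -> position (25-11) mod 26 = 14 -> O
  N (position 13) -> position (13-11) mod 26 = 2 -> C
  Z (position 25) -> position (25-11) mod 26 = 14 -> O
  W (position 22) -> position (22-11) mod 26 = 11 -> L
Decrypted message: PROTOCOL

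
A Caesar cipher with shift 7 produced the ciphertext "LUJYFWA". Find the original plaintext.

Step 1: Reverse the shift by subtracting 7 from each letter position.
  L (position 11) -> position (11-7) mod 26 = 4 -> E
  U (position 20) -> position (20-7) mod 26 = 13 -> N
  J (position 9) -> position (9-7) mod 26 = 2 -> C
  Y (position 24) -> position (24-7) mod 26 = 17 -> R
  F (position 5) -> position (5-7) mod 26 = 24 -> Y
  W (position 22) -> position (22-7) mod 26 = 15 -> P
  A (position 0) -> position (0-7) mod 26 = 19 -> T
Decrypted message: ENCRYPT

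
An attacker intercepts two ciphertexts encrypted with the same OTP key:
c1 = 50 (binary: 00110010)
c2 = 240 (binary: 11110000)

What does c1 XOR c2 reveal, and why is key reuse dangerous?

Step 1: c1 XOR c2 = (m1 XOR k) XOR (m2 XOR k).
Step 2: By XOR associativity/commutativity: = m1 XOR m2 XOR k XOR k = m1 XOR m2.
Step 3: 00110010 XOR 11110000 = 11000010 = 194.
Step 4: The key cancels out! An attacker learns m1 XOR m2 = 194, revealing the relationship between plaintexts.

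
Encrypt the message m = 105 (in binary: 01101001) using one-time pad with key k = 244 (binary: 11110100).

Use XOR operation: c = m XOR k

Step 1: Write out the XOR operation bit by bit:
  Message: 01101001
  Key:     11110100
  XOR:     10011101
Step 2: Convert to decimal: 10011101 = 157.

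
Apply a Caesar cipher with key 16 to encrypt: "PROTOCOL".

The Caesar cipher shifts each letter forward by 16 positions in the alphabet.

Step 1: For each letter, shift forward by 16 positions (mod 26).
  P (position 15) -> position (15+16) mod 26 = 5 -> F
  R (position 17) -> position (17+16) mod 26 = 7 -> H
  O (position 14) -> position (14+16) mod 26 = 4 -> E
  T (position 19) -> position (19+16) mod 26 = 9 -> J
  O (position 14) -> position (14+16) mod 26 = 4 -> E
  C (position 2) -> position (2+16) mod 26 = 18 -> S
  O (position 14) -> position (14+16) mod 26 = 4 -> E
  L (position 11) -> position (11+16) mod 26 = 1 -> B
Result: FHEJESEB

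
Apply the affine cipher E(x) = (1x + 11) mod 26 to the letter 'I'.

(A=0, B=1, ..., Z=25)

Step 1: Convert 'I' to number: x = 8.
Step 2: E(8) = (1 * 8 + 11) mod 26 = 19 mod 26 = 19.
Step 3: Convert 19 back to letter: T.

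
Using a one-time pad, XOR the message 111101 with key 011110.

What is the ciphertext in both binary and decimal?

Step 1: Write out the XOR operation bit by bit:
  Message: 111101
  Key:     011110
  XOR:     100011
Step 2: Convert to decimal: 100011 = 35.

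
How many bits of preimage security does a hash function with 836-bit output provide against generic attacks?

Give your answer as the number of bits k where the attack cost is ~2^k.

Step 1: The hash has a 836-bit output.
Step 2: Preimage resistance means: given a digest h(x), it should be infeasible to find any input that hashes to it.
With a 836-bit output there are 2^836 possible digests, so a generic brute-force preimage search costs about 2^836 evaluations.
Step 3: Security level = 836 bits.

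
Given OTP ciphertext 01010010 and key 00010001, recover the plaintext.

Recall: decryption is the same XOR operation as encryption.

Step 1: XOR ciphertext with key:
  Ciphertext: 01010010
  Key:        00010001
  XOR:        01000011
Step 2: Plaintext = 01000011 = 67 in decimal.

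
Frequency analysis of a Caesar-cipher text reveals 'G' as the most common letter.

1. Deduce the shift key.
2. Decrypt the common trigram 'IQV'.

Step 1: In English, 'E' is the most frequent letter (12.7%).
Step 2: The most frequent ciphertext letter is 'G' (position 6).
Step 3: Shift = (6 - 4) mod 26 = 2.
Step 4: Decrypt 'IQV' by shifting back 2:
  I -> G
  Q -> O
  V -> T
Step 5: 'IQV' decrypts to 'GOT'.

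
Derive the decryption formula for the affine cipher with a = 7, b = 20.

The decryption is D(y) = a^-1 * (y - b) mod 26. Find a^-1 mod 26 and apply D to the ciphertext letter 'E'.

Step 1: Find a^-1, the modular inverse of 7 mod 26.
Step 2: We need 7 * a^-1 = 1 (mod 26).
Step 3: 7 * 15 = 105 = 4 * 26 + 1, so a^-1 = 15.
Step 4: D(y) = 15(y - 20) mod 26.
Step 5: Apply to 'E' (y = 4): D(4) = 15 * (4 - 20) mod 26 = 15 * -16 mod 26 = 20 -> 'U'.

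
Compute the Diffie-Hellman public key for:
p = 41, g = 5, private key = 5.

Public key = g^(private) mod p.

Step 1: A = g^a mod p = 5^5 mod 41.
  5^1 mod 41 = 5
  5^2 mod 41 = (5 * 5) mod 41 = 25
  5^3 mod 41 = (25 * 5) mod 41 = 2
  5^4 mod 41 = (2 * 5) mod 41 = 10
  5^5 mod 41 = (10 * 5) mod 41 = 9
Result: A = 9.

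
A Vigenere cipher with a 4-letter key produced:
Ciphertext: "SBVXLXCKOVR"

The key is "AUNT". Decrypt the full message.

Step 1: Key 'AUNT' has length 4. Extended key: AUNTAUNTAUN
Step 2: Decrypt each position:
  S(18) - A(0) = 18 = S
  B(1) - U(20) = 7 = H
  V(21) - N(13) = 8 = I
  X(23) - T(19) = 4 = E
  L(11) - A(0) = 11 = L
  X(23) - U(20) = 3 = D
  C(2) - N(13) = 15 = P
  K(10) - T(19) = 17 = R
  O(14) - A(0) = 14 = O
  V(21) - U(20) = 1 = B
  R(17) - N(13) = 4 = E
Plaintext: SHIELDPROBE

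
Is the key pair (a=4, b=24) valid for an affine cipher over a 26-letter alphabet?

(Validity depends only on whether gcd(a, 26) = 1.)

Step 1: Compute gcd(4, 26).
Step 2: gcd(4, 26) = 2.
Since gcd = 2 != 1, 4 shares a common factor with 26, so it cannot be used.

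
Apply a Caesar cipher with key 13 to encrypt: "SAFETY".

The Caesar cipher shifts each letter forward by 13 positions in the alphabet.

Step 1: For each letter, shift forward by 13 positions (mod 26).
  S (position 18) -> position (18+13) mod 26 = 5 -> F
  A (position 0) -> position (0+13) mod 26 = 13 -> N
  F (position 5) -> position (5+13) mod 26 = 18 -> S
  E (position 4) -> position (4+13) mod 26 = 17 -> R
  T (position 19) -> position (19+13) mod 26 = 6 -> G
  Y (position 24) -> position (24+13) mod 26 = 11 -> L
Result: FNSRGL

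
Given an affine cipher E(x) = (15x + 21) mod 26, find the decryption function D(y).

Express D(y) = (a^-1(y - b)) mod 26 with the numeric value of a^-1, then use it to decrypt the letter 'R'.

Step 1: Find a^-1, the modular inverse of 15 mod 26.
Step 2: We need 15 * a^-1 = 1 (mod 26).
Step 3: 15 * 7 = 105 = 4 * 26 + 1, so a^-1 = 7.
Step 4: D(y) = 7(y - 21) mod 26.
Step 5: Apply to 'R' (y = 17): D(17) = 7 * (17 - 21) mod 26 = 7 * -4 mod 26 = 24 -> 'Y'.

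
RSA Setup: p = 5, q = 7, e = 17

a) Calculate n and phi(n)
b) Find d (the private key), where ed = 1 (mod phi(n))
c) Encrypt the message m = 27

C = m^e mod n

Step 1: n = 5 * 7 = 35.
Step 2: phi(n) = (5-1)(7-1) = 4 * 6 = 24.
Step 3: Find d = 17^(-1) mod 24 = 17.
  Verify: 17 * 17 = 289 = 1 (mod 24).
Step 4: C = 27^17 mod 35 = 27.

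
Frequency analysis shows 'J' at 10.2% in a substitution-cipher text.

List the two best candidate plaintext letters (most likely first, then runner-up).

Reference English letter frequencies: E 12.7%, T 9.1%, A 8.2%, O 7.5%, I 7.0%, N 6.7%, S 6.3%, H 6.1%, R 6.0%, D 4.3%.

Step 1: Observed frequency of 'J' is 10.2%.
Step 2: Compute distances to each reference frequency and sort:
  T (9.1%): difference = 1.1% <-- BEST
  A (8.2%): difference = 2.0% <-- RUNNER-UP
  E (12.7%): difference = 2.5%
  O (7.5%): difference = 2.7%
  I (7.0%): difference = 3.2%
Step 3: Most likely is 'T' (9.1%, diff 1.1%); second most likely is 'A' (8.2%, diff 2.0%).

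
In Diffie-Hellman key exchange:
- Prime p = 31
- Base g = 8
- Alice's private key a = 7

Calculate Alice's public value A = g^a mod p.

Step 1: A = g^a mod p = 8^7 mod 31.
  8^1 mod 31 = 8
  8^2 mod 31 = (8 * 8) mod 31 = 2
  8^3 mod 31 = (2 * 8) mod 31 = 16
  8^4 mod 31 = (16 * 8) mod 31 = 4
  8^5 mod 31 = (4 * 8) mod 31 = 1
  8^6 mod 31 = (1 * 8) mod 31 = 8
  8^7 mod 31 = (8 * 8) mod 31 = 2
Result: A = 2.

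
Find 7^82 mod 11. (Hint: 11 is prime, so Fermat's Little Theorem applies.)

Step 1: Since 11 is prime, by Fermat's Little Theorem: 7^10 = 1 (mod 11).
Step 2: Reduce exponent: 82 mod 10 = 2.
Step 3: So 7^82 = 7^2 (mod 11).
Step 4: 7^2 mod 11 = 5.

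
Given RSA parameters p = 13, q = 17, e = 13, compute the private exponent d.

Step 1: n = 13 * 17 = 221.
Step 2: phi(n) = 12 * 16 = 192.
Step 3: Find d such that 13 * d = 1 (mod 192).
Step 4: d = 13^(-1) mod 192 = 133.
Verification: 13 * 133 = 1729 = 9 * 192 + 1.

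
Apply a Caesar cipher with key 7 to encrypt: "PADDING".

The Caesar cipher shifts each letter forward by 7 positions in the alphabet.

Step 1: For each letter, shift forward by 7 positions (mod 26).
  P (position 15) -> position (15+7) mod 26 = 22 -> W
  A (position 0) -> position (0+7) mod 26 = 7 -> H
  D (position 3) -> position (3+7) mod 26 = 10 -> K
  D (position 3) -> position (3+7) mod 26 = 10 -> K
  I (position 8) -> position (8+7) mod 26 = 15 -> P
  N (position 13) -> position (13+7) mod 26 = 20 -> U
  G (position 6) -> position (6+7) mod 26 = 13 -> N
Result: WHKKPUN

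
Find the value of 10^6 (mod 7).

Step 1: Compute 10^6 mod 7 step by step, reducing modulo 7 at each step.
  10^1 mod 7 = 3
  10^2 mod 7 = (3 * 10) mod 7 = 2
  10^3 mod 7 = (2 * 10) mod 7 = 6
  10^4 mod 7 = (6 * 10) mod 7 = 4
  10^5 mod 7 = (4 * 10) mod 7 = 5
  10^6 mod 7 = (5 * 10) mod 7 = 1
Step 2: Result = 1.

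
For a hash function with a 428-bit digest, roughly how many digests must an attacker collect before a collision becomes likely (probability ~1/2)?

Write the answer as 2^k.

Step 1: The birthday paradox gives collision probability ~50% after sqrt(2^n) = 2^(n/2) hashes.
Step 2: For 428-bit output: 2^(428/2) = 2^214.
Step 3: Approximately 2^214 hash computations needed.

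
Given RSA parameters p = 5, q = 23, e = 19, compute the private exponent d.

Step 1: n = 5 * 23 = 115.
Step 2: phi(n) = 4 * 22 = 88.
Step 3: Find d such that 19 * d = 1 (mod 88).
Step 4: d = 19^(-1) mod 88 = 51.
Verification: 19 * 51 = 969 = 11 * 88 + 1.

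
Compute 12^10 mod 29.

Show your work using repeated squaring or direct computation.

Step 1: Compute 12^10 mod 29 step by step, reducing modulo 29 at each step.
  12^1 mod 29 = 12
  12^2 mod 29 = (12 * 12) mod 29 = 28
  12^3 mod 29 = (28 * 12) mod 29 = 17
  12^4 mod 29 = (17 * 12) mod 29 = 1
  12^5 mod 29 = (1 * 12) mod 29 = 12
  12^6 mod 29 = (12 * 12) mod 29 = 28
  12^7 mod 29 = (28 * 12) mod 29 = 17
  12^8 mod 29 = (17 * 12) mod 29 = 1
  12^9 mod 29 = (1 * 12) mod 29 = 12
  12^10 mod 29 = (12 * 12) mod 29 = 28
Step 2: Result = 28.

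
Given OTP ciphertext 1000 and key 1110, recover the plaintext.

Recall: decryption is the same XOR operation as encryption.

Step 1: XOR ciphertext with key:
  Ciphertext: 1000
  Key:        1110
  XOR:        0110
Step 2: Plaintext = 0110 = 6 in decimal.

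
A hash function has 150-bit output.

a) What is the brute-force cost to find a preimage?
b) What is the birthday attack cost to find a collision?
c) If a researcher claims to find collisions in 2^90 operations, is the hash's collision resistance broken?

Step 1: Preimage resistance requires brute-force of 2^150 operations.
Step 2: Collision resistance (birthday bound) = 2^(150/2) = 2^75.
Step 3: The claimed attack costs 2^90 operations.
Step 4: Since 2^90 >= 2^75, the claimed attack is no faster than the generic birthday attack, so this does not break collision resistance.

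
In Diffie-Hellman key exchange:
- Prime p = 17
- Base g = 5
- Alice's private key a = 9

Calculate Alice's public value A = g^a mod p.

Step 1: A = g^a mod p = 5^9 mod 17.
  5^1 mod 17 = 5
  5^2 mod 17 = (5 * 5) mod 17 = 8
  5^3 mod 17 = (8 * 5) mod 17 = 6
  5^4 mod 17 = (6 * 5) mod 17 = 13
  5^5 mod 17 = (13 * 5) mod 17 = 14
  5^6 mod 17 = (14 * 5) mod 17 = 2
  5^7 mod 17 = (2 * 5) mod 17 = 10
  5^8 mod 17 = (10 * 5) mod 17 = 16
  5^9 mod 17 = (16 * 5) mod 17 = 12
Result: A = 12.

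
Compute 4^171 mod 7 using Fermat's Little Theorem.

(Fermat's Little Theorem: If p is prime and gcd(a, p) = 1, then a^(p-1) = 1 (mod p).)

Step 1: Since 7 is prime, by Fermat's Little Theorem: 4^6 = 1 (mod 7).
Step 2: Reduce exponent: 171 mod 6 = 3.
Step 3: So 4^171 = 4^3 (mod 7).
Step 4: 4^3 mod 7 = 1.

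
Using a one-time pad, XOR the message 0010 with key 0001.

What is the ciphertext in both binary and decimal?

Step 1: Write out the XOR operation bit by bit:
  Message: 0010
  Key:     0001
  XOR:     0011
Step 2: Convert to decimal: 0011 = 3.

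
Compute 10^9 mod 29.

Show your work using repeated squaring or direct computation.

Step 1: Compute 10^9 mod 29 step by step, reducing modulo 29 at each step.
  10^1 mod 29 = 10
  10^2 mod 29 = (10 * 10) mod 29 = 13
  10^3 mod 29 = (13 * 10) mod 29 = 14
  10^4 mod 29 = (14 * 10) mod 29 = 24
  10^5 mod 29 = (24 * 10) mod 29 = 8
  10^6 mod 29 = (8 * 10) mod 29 = 22
  10^7 mod 29 = (22 * 10) mod 29 = 17
  10^8 mod 29 = (17 * 10) mod 29 = 25
  10^9 mod 29 = (25 * 10) mod 29 = 18
Step 2: Result = 18.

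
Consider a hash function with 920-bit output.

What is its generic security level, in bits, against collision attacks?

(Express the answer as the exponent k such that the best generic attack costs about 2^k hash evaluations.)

Step 1: The hash has a 920-bit output.
Step 2: Collision resistance means it should be infeasible to find any x != y with h(x) = h(y).
By the birthday bound, a generic collision search succeeds after about sqrt(2^920) = 2^(920/2) = 2^460 evaluations.
Step 3: Security level = 460 bits.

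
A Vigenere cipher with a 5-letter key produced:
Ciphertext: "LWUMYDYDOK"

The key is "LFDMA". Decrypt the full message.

Step 1: Key 'LFDMA' has length 5. Extended key: LFDMALFDMA
Step 2: Decrypt each position:
  L(11) - L(11) = 0 = A
  W(22) - F(5) = 17 = R
  U(20) - D(3) = 17 = R
  M(12) - M(12) = 0 = A
  Y(24) - A(0) = 24 = Y
  D(3) - L(11) = 18 = S
  Y(24) - F(5) = 19 = T
  D(3) - D(3) = 0 = A
  O(14) - M(12) = 2 = C
  K(10) - A(0) = 10 = K
Plaintext: ARRAYSTACK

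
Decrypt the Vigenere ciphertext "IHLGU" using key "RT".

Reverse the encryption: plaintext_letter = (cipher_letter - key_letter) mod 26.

Step 1: Extend key: RTRTR
Step 2: Decrypt each letter (c - k) mod 26:
  I(8) - R(17) = (8-17) mod 26 = 17 = R
  H(7) - T(19) = (7-19) mod 26 = 14 = O
  L(11) - R(17) = (11-17) mod 26 = 20 = U
  G(6) - T(19) = (6-19) mod 26 = 13 = N
  U(20) - R(17) = (20-17) mod 26 = 3 = D
Plaintext: ROUND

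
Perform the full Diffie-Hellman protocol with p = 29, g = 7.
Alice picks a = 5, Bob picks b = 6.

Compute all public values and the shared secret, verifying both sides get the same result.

Step 1: A = g^a mod p = 7^5 mod 29 = 16.
Step 2: B = g^b mod p = 7^6 mod 29 = 25.
Step 3: Alice computes s = B^a mod p = 25^5 mod 29 = 20.
Step 4: Bob computes s = A^b mod p = 16^6 mod 29 = 20.
Both sides agree: shared secret = 20.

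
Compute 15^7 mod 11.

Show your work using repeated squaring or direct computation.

Step 1: Compute 15^7 mod 11 step by step, reducing modulo 11 at each step.
  15^1 mod 11 = 4
  15^2 mod 11 = (4 * 15) mod 11 = 5
  15^3 mod 11 = (5 * 15) mod 11 = 9
  15^4 mod 11 = (9 * 15) mod 11 = 3
  15^5 mod 11 = (3 * 15) mod 11 = 1
  15^6 mod 11 = (1 * 15) mod 11 = 4
  15^7 mod 11 = (4 * 15) mod 11 = 5
Step 2: Result = 5.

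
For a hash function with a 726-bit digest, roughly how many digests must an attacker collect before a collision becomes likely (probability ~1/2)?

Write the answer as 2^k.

Step 1: The birthday paradox gives collision probability ~50% after sqrt(2^n) = 2^(n/2) hashes.
Step 2: For 726-bit output: 2^(726/2) = 2^363.
Step 3: Approximately 2^363 hash computations needed.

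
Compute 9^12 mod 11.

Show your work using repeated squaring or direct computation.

Step 1: Compute 9^12 mod 11 step by step, reducing modulo 11 at each step.
  9^1 mod 11 = 9
  9^2 mod 11 = (9 * 9) mod 11 = 4
  9^3 mod 11 = (4 * 9) mod 11 = 3
  9^4 mod 11 = (3 * 9) mod 11 = 5
  9^5 mod 11 = (5 * 9) mod 11 = 1
  9^6 mod 11 = (1 * 9) mod 11 = 9
  9^7 mod 11 = (9 * 9) mod 11 = 4
  9^8 mod 11 = (4 * 9) mod 11 = 3
  9^9 mod 11 = (3 * 9) mod 11 = 5
  9^10 mod 11 = (5 * 9) mod 11 = 1
  9^11 mod 11 = (1 * 9) mod 11 = 9
  9^12 mod 11 = (9 * 9) mod 11 = 4
Step 2: Result = 4.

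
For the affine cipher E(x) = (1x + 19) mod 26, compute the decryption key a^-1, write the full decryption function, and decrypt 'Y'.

Step 1: Find a^-1, the modular inverse of 1 mod 26.
Step 2: We need 1 * a^-1 = 1 (mod 26).
Step 3: 1 * 1 = 1 = 0 * 26 + 1, so a^-1 = 1.
Step 4: D(y) = 1(y - 19) mod 26.
Step 5: Apply to 'Y' (y = 24): D(24) = 1 * (24 - 19) mod 26 = 1 * 5 mod 26 = 5 -> 'F'.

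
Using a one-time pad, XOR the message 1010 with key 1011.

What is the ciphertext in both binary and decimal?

Step 1: Write out the XOR operation bit by bit:
  Message: 1010
  Key:     1011
  XOR:     0001
Step 2: Convert to decimal: 0001 = 1.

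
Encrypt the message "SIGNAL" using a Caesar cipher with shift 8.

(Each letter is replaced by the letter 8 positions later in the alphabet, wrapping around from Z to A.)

Step 1: For each letter, shift forward by 8 positions (mod 26).
  S (position 18) -> position (18+8) mod 26 = 0 -> A
  I (position 8) -> position (8+8) mod 26 = 16 -> Q
  G (position 6) -> position (6+8) mod 26 = 14 -> O
  N (position 13) -> position (13+8) mod 26 = 21 -> V
  A (position 0) -> position (0+8) mod 26 = 8 -> I
  L (position 11) -> position (11+8) mod 26 = 19 -> T
Result: AQOVIT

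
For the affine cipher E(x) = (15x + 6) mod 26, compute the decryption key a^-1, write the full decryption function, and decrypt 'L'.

Step 1: Find a^-1, the modular inverse of 15 mod 26.
Step 2: We need 15 * a^-1 = 1 (mod 26).
Step 3: 15 * 7 = 105 = 4 * 26 + 1, so a^-1 = 7.
Step 4: D(y) = 7(y - 6) mod 26.
Step 5: Apply to 'L' (y = 11): D(11) = 7 * (11 - 6) mod 26 = 7 * 5 mod 26 = 9 -> 'J'.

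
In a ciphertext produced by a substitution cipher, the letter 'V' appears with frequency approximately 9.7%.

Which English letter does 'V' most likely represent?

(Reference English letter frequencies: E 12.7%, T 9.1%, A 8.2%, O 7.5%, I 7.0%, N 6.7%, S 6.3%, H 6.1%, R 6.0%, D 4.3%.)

Step 1: The observed frequency is 9.7%.
Step 2: Compare with English frequencies:
  E: 12.7% (difference: 3.0%)
  T: 9.1% (difference: 0.6%) <-- closest
  A: 8.2% (difference: 1.5%)
  O: 7.5% (difference: 2.2%)
  I: 7.0% (difference: 2.7%)
  N: 6.7% (difference: 3.0%)
  S: 6.3% (difference: 3.4%)
  H: 6.1% (difference: 3.6%)
  R: 6.0% (difference: 3.7%)
  D: 4.3% (difference: 5.4%)
Step 3: 'V' most likely represents 'T' (frequency 9.1%).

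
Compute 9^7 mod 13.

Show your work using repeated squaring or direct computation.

Step 1: Compute 9^7 mod 13 step by step, reducing modulo 13 at each step.
  9^1 mod 13 = 9
  9^2 mod 13 = (9 * 9) mod 13 = 3
  9^3 mod 13 = (3 * 9) mod 13 = 1
  9^4 mod 13 = (1 * 9) mod 13 = 9
  9^5 mod 13 = (9 * 9) mod 13 = 3
  9^6 mod 13 = (3 * 9) mod 13 = 1
  9^7 mod 13 = (1 * 9) mod 13 = 9
Step 2: Result = 9.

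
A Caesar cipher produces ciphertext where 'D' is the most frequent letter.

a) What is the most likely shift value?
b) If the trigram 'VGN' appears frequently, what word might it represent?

Step 1: In English, 'E' is the most frequent letter (12.7%).
Step 2: The most frequent ciphertext letter is 'D' (position 3).
Step 3: Shift = (3 - 4) mod 26 = 25.
Step 4: Decrypt 'VGN' by shifting back 25:
  V -> W
  G -> H
  N -> O
Step 5: 'VGN' decrypts to 'WHO'.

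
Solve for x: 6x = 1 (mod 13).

Step 1: We need x such that 6 * x = 1 (mod 13).
Step 2: Using the extended Euclidean algorithm or trial:
  6 * 11 = 66 = 5 * 13 + 1.
Step 3: Since 66 mod 13 = 1, the inverse is x = 11.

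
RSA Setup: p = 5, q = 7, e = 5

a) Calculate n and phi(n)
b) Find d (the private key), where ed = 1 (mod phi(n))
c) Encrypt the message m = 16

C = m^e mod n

Step 1: n = 5 * 7 = 35.
Step 2: phi(n) = (5-1)(7-1) = 4 * 6 = 24.
Step 3: Find d = 5^(-1) mod 24 = 5.
  Verify: 5 * 5 = 25 = 1 (mod 24).
Step 4: C = 16^5 mod 35 = 11.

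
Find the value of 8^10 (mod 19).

Step 1: Compute 8^10 mod 19 step by step, reducing modulo 19 at each step.
  8^1 mod 19 = 8
  8^2 mod 19 = (8 * 8) mod 19 = 7
  8^3 mod 19 = (7 * 8) mod 19 = 18
  8^4 mod 19 = (18 * 8) mod 19 = 11
  8^5 mod 19 = (11 * 8) mod 19 = 12
  8^6 mod 19 = (12 * 8) mod 19 = 1
  8^7 mod 19 = (1 * 8) mod 19 = 8
  8^8 mod 19 = (8 * 8) mod 19 = 7
  8^9 mod 19 = (7 * 8) mod 19 = 18
  8^10 mod 19 = (18 * 8) mod 19 = 11
Step 2: Result = 11.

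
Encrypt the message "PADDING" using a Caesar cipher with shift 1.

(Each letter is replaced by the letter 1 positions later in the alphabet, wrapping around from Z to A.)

Step 1: For each letter, shift forward by 1 positions (mod 26).
  P (position 15) -> position (15+1) mod 26 = 16 -> Q
  A (position 0) -> position (0+1) mod 26 = 1 -> B
  D (position 3) -> position (3+1) mod 26 = 4 -> E
  D (position 3) -> position (3+1) mod 26 = 4 -> E
  I (position 8) -> position (8+1) mod 26 = 9 -> J
  N (position 13) -> position (13+1) mod 26 = 14 -> O
  G (position 6) -> position (6+1) mod 26 = 7 -> H
Result: QBEEJOH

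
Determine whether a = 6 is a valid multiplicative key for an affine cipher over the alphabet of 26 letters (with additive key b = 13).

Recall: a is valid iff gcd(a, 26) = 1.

Step 1: Compute gcd(6, 26).
Step 2: gcd(6, 26) = 2.
Since gcd = 2 != 1, 6 shares a common factor with 26, so it cannot be used.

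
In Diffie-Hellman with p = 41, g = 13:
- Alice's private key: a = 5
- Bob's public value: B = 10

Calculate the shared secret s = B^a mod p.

Step 1: s = B^a mod p = 10^5 mod 41.
  10^1 mod 41 = 10
  10^2 mod 41 = (10 * 10) mod 41 = 18
  10^3 mod 41 = (18 * 10) mod 41 = 16
  10^4 mod 41 = (16 * 10) mod 41 = 37
  10^5 mod 41 = (37 * 10) mod 41 = 1
Result: shared secret = 1.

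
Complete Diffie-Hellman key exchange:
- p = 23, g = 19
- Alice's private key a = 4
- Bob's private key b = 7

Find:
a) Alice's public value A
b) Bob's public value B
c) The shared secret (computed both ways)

Step 1: A = g^a mod p = 19^4 mod 23 = 3.
Step 2: B = g^b mod p = 19^7 mod 23 = 15.
Step 3: Alice computes s = B^a mod p = 15^4 mod 23 = 2.
Step 4: Bob computes s = A^b mod p = 3^7 mod 23 = 2.
Both sides agree: shared secret = 2.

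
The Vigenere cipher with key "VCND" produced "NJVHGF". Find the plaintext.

Step 1: Extend key: VCNDVC
Step 2: Decrypt each letter (c - k) mod 26:
  N(13) - V(21) = (13-21) mod 26 = 18 = S
  J(9) - C(2) = (9-2) mod 26 = 7 = H
  V(21) - N(13) = (21-13) mod 26 = 8 = I
  H(7) - D(3) = (7-3) mod 26 = 4 = E
  G(6) - V(21) = (6-21) mod 26 = 11 = L
  F(5) - C(2) = (5-2) mod 26 = 3 = D
Plaintext: SHIELD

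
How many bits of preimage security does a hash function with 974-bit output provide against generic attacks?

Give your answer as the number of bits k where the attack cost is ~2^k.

Step 1: The hash has a 974-bit output.
Step 2: Preimage resistance means: given a digest h(x), it should be infeasible to find any input that hashes to it.
With a 974-bit output there are 2^974 possible digests, so a generic brute-force preimage search costs about 2^974 evaluations.
Step 3: Security level = 974 bits.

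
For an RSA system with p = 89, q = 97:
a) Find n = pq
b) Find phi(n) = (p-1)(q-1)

Step 1: n = p * q = 89 * 97 = 8633.
Step 2: phi(n) = (p-1)(q-1) = 88 * 96 = 8448.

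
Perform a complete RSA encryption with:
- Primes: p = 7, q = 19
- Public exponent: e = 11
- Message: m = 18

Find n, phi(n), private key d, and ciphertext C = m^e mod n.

Step 1: n = 7 * 19 = 133.
Step 2: phi(n) = (7-1)(19-1) = 6 * 18 = 108.
Step 3: Find d = 11^(-1) mod 108 = 59.
  Verify: 11 * 59 = 649 = 1 (mod 108).
Step 4: C = 18^11 mod 133 = 37.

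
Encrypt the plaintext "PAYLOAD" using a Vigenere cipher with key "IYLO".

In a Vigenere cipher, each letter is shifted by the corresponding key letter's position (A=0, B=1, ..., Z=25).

Step 1: Repeat key to match plaintext length:
  Plaintext: PAYLOAD
  Key:       IYLOIYL
Step 2: Encrypt each letter:
  P(15) + I(8) = (15+8) mod 26 = 23 = X
  A(0) + Y(24) = (0+24) mod 26 = 24 = Y
  Y(24) + L(11) = (24+11) mod 26 = 9 = J
  L(11) + O(14) = (11+14) mod 26 = 25 = Z
  O(14) + I(8) = (14+8) mod 26 = 22 = W
  A(0) + Y(24) = (0+24) mod 26 = 24 = Y
  D(3) + L(11) = (3+11) mod 26 = 14 = O
Ciphertext: XYJZWYO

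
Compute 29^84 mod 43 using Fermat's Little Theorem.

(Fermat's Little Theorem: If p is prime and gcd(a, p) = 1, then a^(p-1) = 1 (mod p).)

Step 1: Since 43 is prime, by Fermat's Little Theorem: 29^42 = 1 (mod 43).
Step 2: Reduce exponent: 84 mod 42 = 0.
Step 3: So 29^84 = 29^0 (mod 43).
Step 4: 29^0 mod 43 = 1.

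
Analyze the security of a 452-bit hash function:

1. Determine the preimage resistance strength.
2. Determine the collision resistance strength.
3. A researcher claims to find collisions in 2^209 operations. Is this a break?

Step 1: Preimage resistance requires brute-force of 2^452 operations.
Step 2: Collision resistance (birthday bound) = 2^(452/2) = 2^226.
Step 3: The claimed attack costs 2^209 operations.
Step 4: Since 2^209 < 2^226, the claimed attack beats the generic birthday bound, so collision resistance is broken.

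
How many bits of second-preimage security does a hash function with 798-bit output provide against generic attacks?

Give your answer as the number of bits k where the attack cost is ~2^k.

Step 1: The hash has a 798-bit output.
Step 2: Second-preimage resistance means: given a specific input x, it should be infeasible to find a different y with h(y) = h(x).
With a 798-bit output, a generic search for a second preimage costs about 2^798 evaluations (each trial matches the fixed target with probability 2^-798).
Step 3: Security level = 798 bits.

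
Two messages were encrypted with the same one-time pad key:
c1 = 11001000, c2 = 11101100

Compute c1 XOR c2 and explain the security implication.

Step 1: c1 XOR c2 = (m1 XOR k) XOR (m2 XOR k).
Step 2: By XOR associativity/commutativity: = m1 XOR m2 XOR k XOR k = m1 XOR m2.
Step 3: 11001000 XOR 11101100 = 00100100 = 36.
Step 4: The key cancels out! An attacker learns m1 XOR m2 = 36, revealing the relationship between plaintexts.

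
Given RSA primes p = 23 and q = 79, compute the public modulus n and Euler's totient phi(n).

Step 1: n = p * q = 23 * 79 = 1817.
Step 2: phi(n) = (p-1)(q-1) = 22 * 78 = 1716.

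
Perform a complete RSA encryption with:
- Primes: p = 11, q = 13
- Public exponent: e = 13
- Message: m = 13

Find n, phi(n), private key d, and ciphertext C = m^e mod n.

Step 1: n = 11 * 13 = 143.
Step 2: phi(n) = (11-1)(13-1) = 10 * 12 = 120.
Step 3: Find d = 13^(-1) mod 120 = 37.
  Verify: 13 * 37 = 481 = 1 (mod 120).
Step 4: C = 13^13 mod 143 = 52.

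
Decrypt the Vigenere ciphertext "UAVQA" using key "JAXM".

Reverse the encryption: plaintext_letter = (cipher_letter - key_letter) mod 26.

Step 1: Extend key: JAXMJ
Step 2: Decrypt each letter (c - k) mod 26:
  U(20) - J(9) = (20-9) mod 26 = 11 = L
  A(0) - A(0) = (0-0) mod 26 = 0 = A
  V(21) - X(23) = (21-23) mod 26 = 24 = Y
  Q(16) - M(12) = (16-12) mod 26 = 4 = E
  A(0) - J(9) = (0-9) mod 26 = 17 = R
Plaintext: LAYER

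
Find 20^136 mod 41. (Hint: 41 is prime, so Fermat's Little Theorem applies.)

Step 1: Since 41 is prime, by Fermat's Little Theorem: 20^40 = 1 (mod 41).
Step 2: Reduce exponent: 136 mod 40 = 16.
Step 3: So 20^136 = 20^16 (mod 41).
Step 4: 20^16 mod 41 = 16.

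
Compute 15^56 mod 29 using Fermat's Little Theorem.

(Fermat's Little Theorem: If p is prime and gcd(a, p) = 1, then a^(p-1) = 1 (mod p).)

Step 1: Since 29 is prime, by Fermat's Little Theorem: 15^28 = 1 (mod 29).
Step 2: Reduce exponent: 56 mod 28 = 0.
Step 3: So 15^56 = 15^0 (mod 29).
Step 4: 15^0 mod 29 = 1.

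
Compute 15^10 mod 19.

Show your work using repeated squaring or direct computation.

Step 1: Compute 15^10 mod 19 step by step, reducing modulo 19 at each step.
  15^1 mod 19 = 15
  15^2 mod 19 = (15 * 15) mod 19 = 16
  15^3 mod 19 = (16 * 15) mod 19 = 12
  15^4 mod 19 = (12 * 15) mod 19 = 9
  15^5 mod 19 = (9 * 15) mod 19 = 2
  15^6 mod 19 = (2 * 15) mod 19 = 11
  15^7 mod 19 = (11 * 15) mod 19 = 13
  15^8 mod 19 = (13 * 15) mod 19 = 5
  15^9 mod 19 = (5 * 15) mod 19 = 18
  15^10 mod 19 = (18 * 15) mod 19 = 4
Step 2: Result = 4.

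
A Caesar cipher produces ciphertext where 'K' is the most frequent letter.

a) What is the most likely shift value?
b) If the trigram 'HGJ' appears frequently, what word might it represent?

Step 1: In English, 'E' is the most frequent letter (12.7%).
Step 2: The most frequent ciphertext letter is 'K' (position 10).
Step 3: Shift = (10 - 4) mod 26 = 6.
Step 4: Decrypt 'HGJ' by shifting back 6:
  H -> B
  G -> A
  J -> D
Step 5: 'HGJ' decrypts to 'BAD'.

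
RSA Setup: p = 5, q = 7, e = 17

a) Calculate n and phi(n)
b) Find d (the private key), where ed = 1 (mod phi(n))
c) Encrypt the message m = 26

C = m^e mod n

Step 1: n = 5 * 7 = 35.
Step 2: phi(n) = (5-1)(7-1) = 4 * 6 = 24.
Step 3: Find d = 17^(-1) mod 24 = 17.
  Verify: 17 * 17 = 289 = 1 (mod 24).
Step 4: C = 26^17 mod 35 = 31.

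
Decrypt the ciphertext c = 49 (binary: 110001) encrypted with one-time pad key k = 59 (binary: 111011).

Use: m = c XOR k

Step 1: XOR ciphertext with key:
  Ciphertext: 110001
  Key:        111011
  XOR:        001010
Step 2: Plaintext = 001010 = 10 in decimal.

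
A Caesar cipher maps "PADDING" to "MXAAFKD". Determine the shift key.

Step 1: Compare first letters: P (position 15) -> M (position 12).
Step 2: Shift = (12 - 15) mod 26 = 23.
The shift value is 23.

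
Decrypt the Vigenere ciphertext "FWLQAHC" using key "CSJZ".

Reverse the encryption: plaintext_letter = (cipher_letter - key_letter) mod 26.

Step 1: Extend key: CSJZCSJ
Step 2: Decrypt each letter (c - k) mod 26:
  F(5) - C(2) = (5-2) mod 26 = 3 = D
  W(22) - S(18) = (22-18) mod 26 = 4 = E
  L(11) - J(9) = (11-9) mod 26 = 2 = C
  Q(16) - Z(25) = (16-25) mod 26 = 17 = R
  A(0) - C(2) = (0-2) mod 26 = 24 = Y
  H(7) - S(18) = (7-18) mod 26 = 15 = P
  C(2) - J(9) = (2-9) mod 26 = 19 = T
Plaintext: DECRYPT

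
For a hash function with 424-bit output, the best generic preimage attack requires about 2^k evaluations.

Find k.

Step 1: The hash has a 424-bit output.
Step 2: Preimage resistance means: given a digest h(x), it should be infeasible to find any input that hashes to it.
With a 424-bit output there are 2^424 possible digests, so a generic brute-force preimage search costs about 2^424 evaluations.
Step 3: Security level = 424 bits.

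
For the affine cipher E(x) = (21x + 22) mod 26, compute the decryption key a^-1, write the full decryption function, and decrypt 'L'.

Step 1: Find a^-1, the modular inverse of 21 mod 26.
Step 2: We need 21 * a^-1 = 1 (mod 26).
Step 3: 21 * 5 = 105 = 4 * 26 + 1, so a^-1 = 5.
Step 4: D(y) = 5(y - 22) mod 26.
Step 5: Apply to 'L' (y = 11): D(11) = 5 * (11 - 22) mod 26 = 5 * -11 mod 26 = 23 -> 'X'.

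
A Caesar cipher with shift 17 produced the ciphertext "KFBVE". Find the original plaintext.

Step 1: Reverse the shift by subtracting 17 from each letter position.
  K (position 10) -> position (10-17) mod 26 = 19 -> T
  F (position 5) -> position (5-17) mod 26 = 14 -> O
  B (position 1) -> position (1-17) mod 26 = 10 -> K
  V (position 21) -> position (21-17) mod 26 = 4 -> E
  E (position 4) -> position (4-17) mod 26 = 13 -> N
Decrypted message: TOKEN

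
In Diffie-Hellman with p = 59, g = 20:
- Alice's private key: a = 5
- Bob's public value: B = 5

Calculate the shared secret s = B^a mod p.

Step 1: s = B^a mod p = 5^5 mod 59.
  5^1 mod 59 = 5
  5^2 mod 59 = (5 * 5) mod 59 = 25
  5^3 mod 59 = (25 * 5) mod 59 = 7
  5^4 mod 59 = (7 * 5) mod 59 = 35
  5^5 mod 59 = (35 * 5) mod 59 = 57
Result: shared secret = 57.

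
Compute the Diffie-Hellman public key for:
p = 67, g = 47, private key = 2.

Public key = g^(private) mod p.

Step 1: A = g^a mod p = 47^2 mod 67.
  47^1 mod 67 = 47
  47^2 mod 67 = (47 * 47) mod 67 = 65
Result: A = 65.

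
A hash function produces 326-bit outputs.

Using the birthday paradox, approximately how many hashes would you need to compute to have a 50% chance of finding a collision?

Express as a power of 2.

Step 1: The birthday paradox gives collision probability ~50% after sqrt(2^n) = 2^(n/2) hashes.
Step 2: For 326-bit output: 2^(326/2) = 2^163.
Step 3: Approximately 2^163 hash computations needed.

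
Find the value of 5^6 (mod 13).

Step 1: Compute 5^6 mod 13 step by step, reducing modulo 13 at each step.
  5^1 mod 13 = 5
  5^2 mod 13 = (5 * 5) mod 13 = 12
  5^3 mod 13 = (12 * 5) mod 13 = 8
  5^4 mod 13 = (8 * 5) mod 13 = 1
  5^5 mod 13 = (1 * 5) mod 13 = 5
  5^6 mod 13 = (5 * 5) mod 13 = 12
Step 2: Result = 12.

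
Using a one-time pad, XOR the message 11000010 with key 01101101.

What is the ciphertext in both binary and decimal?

Step 1: Write out the XOR operation bit by bit:
  Message: 11000010
  Key:     01101101
  XOR:     10101111
Step 2: Convert to decimal: 10101111 = 175.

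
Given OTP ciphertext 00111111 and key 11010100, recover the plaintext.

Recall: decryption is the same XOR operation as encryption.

Step 1: XOR ciphertext with key:
  Ciphertext: 00111111
  Key:        11010100
  XOR:        11101011
Step 2: Plaintext = 11101011 = 235 in decimal.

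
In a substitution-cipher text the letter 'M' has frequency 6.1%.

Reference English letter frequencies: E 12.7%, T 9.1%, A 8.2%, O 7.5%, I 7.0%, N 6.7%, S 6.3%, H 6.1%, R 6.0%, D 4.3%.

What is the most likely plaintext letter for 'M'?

Step 1: The observed frequency is 6.1%.
Step 2: Compare with English frequencies:
  E: 12.7% (difference: 6.6%)
  T: 9.1% (difference: 3.0%)
  A: 8.2% (difference: 2.1%)
  O: 7.5% (difference: 1.4%)
  I: 7.0% (difference: 0.9%)
  N: 6.7% (difference: 0.6%)
  S: 6.3% (difference: 0.2%)
  H: 6.1% (difference: 0.0%) <-- closest
  R: 6.0% (difference: 0.1%)
  D: 4.3% (difference: 1.8%)
Step 3: 'M' most likely represents 'H' (frequency 6.1%).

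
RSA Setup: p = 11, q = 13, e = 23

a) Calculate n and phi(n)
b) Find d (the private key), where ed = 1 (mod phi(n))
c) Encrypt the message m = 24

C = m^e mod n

Step 1: n = 11 * 13 = 143.
Step 2: phi(n) = (11-1)(13-1) = 10 * 12 = 120.
Step 3: Find d = 23^(-1) mod 120 = 47.
  Verify: 23 * 47 = 1081 = 1 (mod 120).
Step 4: C = 24^23 mod 143 = 19.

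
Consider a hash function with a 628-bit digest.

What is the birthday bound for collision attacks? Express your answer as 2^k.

Step 1: The birthday paradox gives collision probability ~50% after sqrt(2^n) = 2^(n/2) hashes.
Step 2: For 628-bit output: 2^(628/2) = 2^314.
Step 3: Approximately 2^314 hash computations needed.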